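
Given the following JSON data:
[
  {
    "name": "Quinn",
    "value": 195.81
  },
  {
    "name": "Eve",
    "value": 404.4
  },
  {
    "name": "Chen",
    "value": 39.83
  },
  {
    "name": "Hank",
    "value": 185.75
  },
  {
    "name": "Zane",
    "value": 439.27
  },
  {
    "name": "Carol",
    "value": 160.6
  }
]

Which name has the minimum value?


Comparing values:
  Quinn: 195.81
  Eve: 404.4
  Chen: 39.83
  Hank: 185.75
  Zane: 439.27
  Carol: 160.6
Minimum: Chen (39.83)

ANSWER: Chen


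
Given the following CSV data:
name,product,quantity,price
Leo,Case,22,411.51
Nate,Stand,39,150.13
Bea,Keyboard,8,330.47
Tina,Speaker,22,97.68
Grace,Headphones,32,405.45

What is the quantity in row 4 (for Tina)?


Row 4: Tina
Column 'quantity' = 22

ANSWER: 22


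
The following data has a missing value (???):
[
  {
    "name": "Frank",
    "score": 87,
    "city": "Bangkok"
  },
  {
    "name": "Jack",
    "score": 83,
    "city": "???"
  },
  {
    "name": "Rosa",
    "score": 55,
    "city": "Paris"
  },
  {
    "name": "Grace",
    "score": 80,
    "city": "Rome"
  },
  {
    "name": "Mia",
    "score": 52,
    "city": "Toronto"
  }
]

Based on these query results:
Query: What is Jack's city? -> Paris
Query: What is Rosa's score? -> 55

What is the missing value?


The missing value is Jack's city
From query: Jack's city = Paris

ANSWER: Paris


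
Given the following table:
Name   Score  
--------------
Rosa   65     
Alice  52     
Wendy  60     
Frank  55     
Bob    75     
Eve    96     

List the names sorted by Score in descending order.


Sorting by Score (descending):
  Eve: 96
  Bob: 75
  Rosa: 65
  Wendy: 60
  Frank: 55
  Alice: 52


ANSWER: Eve, Bob, Rosa, Wendy, Frank, Alice


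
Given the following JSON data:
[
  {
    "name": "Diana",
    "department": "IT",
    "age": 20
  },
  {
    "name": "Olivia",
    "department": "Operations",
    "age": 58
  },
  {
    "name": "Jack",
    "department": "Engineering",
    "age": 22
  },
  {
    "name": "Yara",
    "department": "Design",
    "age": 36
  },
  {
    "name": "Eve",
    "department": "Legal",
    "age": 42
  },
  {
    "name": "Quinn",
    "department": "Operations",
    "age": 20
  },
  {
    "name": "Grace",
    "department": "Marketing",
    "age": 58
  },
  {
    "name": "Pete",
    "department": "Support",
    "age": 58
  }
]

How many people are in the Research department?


Scanning records for department = Research
  No matches found
Count: 0

ANSWER: 0


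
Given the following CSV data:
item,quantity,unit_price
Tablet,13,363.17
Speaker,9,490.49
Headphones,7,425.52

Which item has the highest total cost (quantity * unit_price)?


Computing row totals:
  Tablet: 4721.21
  Speaker: 4414.41
  Headphones: 2978.64
Maximum: Tablet (4721.21)

ANSWER: Tablet


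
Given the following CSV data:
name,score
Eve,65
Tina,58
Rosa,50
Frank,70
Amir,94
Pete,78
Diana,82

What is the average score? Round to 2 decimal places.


Scores: 65, 58, 50, 70, 94, 78, 82
Sum = 497
Count = 7
Average = 497 / 7 = 71.00

ANSWER: 71.00


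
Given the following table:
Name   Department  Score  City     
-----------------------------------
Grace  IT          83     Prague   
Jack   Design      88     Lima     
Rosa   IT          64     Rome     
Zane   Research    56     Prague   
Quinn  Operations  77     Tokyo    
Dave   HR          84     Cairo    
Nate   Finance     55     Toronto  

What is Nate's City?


Row 7: Nate
City = Toronto

ANSWER: Toronto


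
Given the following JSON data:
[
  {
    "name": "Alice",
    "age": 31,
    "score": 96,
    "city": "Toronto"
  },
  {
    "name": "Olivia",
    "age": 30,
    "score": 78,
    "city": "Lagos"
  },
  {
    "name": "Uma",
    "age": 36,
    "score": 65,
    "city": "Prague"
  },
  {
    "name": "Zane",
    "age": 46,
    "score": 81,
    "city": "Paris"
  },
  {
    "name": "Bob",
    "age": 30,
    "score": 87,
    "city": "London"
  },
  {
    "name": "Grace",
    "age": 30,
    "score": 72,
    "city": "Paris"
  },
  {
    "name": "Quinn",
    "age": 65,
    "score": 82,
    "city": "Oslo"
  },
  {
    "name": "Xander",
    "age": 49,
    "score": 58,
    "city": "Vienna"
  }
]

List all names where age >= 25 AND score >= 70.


Checking both conditions:
  Alice (age=31, score=96) -> YES
  Olivia (age=30, score=78) -> YES
  Uma (age=36, score=65) -> no
  Zane (age=46, score=81) -> YES
  Bob (age=30, score=87) -> YES
  Grace (age=30, score=72) -> YES
  Quinn (age=65, score=82) -> YES
  Xander (age=49, score=58) -> no


ANSWER: Alice, Olivia, Zane, Bob, Grace, Quinn


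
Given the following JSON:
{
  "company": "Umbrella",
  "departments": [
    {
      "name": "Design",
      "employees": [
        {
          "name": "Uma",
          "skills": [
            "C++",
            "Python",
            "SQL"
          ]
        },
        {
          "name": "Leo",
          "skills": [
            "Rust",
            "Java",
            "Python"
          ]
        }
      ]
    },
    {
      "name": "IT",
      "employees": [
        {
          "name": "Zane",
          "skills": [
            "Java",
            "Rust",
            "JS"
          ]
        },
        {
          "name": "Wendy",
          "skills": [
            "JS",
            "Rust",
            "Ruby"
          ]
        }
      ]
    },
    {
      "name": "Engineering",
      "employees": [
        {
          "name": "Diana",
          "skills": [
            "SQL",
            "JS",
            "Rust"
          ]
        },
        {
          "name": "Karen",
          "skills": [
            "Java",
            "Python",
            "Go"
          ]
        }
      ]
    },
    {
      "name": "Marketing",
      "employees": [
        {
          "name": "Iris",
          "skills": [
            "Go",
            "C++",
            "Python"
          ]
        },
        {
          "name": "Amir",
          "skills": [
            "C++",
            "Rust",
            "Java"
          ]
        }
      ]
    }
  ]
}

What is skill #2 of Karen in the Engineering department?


Path: departments[2].employees[1].skills[1]
Value: Python

ANSWER: Python


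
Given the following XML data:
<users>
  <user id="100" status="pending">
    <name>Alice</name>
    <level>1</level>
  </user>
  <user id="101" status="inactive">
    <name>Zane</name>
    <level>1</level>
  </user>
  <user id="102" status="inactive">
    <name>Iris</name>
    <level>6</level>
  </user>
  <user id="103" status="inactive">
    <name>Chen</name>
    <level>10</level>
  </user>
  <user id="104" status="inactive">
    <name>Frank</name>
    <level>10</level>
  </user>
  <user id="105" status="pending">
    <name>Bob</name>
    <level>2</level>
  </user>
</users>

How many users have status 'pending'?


Counting users with status='pending':
  Alice (id=100) -> MATCH
  Bob (id=105) -> MATCH
Count: 2

ANSWER: 2


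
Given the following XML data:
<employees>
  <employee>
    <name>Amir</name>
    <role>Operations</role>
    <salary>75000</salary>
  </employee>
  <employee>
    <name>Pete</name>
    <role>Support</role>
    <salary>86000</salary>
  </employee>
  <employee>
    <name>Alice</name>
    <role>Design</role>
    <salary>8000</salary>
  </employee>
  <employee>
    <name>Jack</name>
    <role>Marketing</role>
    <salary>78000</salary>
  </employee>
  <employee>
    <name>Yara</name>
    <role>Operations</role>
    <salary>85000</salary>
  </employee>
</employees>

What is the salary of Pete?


Searching for <employee> with <name>Pete</name>
Found at position 2
<salary>86000</salary>

ANSWER: 86000


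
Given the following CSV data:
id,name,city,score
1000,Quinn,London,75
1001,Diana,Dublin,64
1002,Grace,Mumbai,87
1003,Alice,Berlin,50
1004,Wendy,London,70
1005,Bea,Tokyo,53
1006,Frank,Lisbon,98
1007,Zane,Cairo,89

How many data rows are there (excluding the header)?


Counting rows (excluding header):
Header: id,name,city,score
Data rows: 8

ANSWER: 8


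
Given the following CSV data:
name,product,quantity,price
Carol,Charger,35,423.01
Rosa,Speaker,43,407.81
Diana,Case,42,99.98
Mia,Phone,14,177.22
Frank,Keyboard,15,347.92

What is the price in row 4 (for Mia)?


Row 4: Mia
Column 'price' = 177.22

ANSWER: 177.22


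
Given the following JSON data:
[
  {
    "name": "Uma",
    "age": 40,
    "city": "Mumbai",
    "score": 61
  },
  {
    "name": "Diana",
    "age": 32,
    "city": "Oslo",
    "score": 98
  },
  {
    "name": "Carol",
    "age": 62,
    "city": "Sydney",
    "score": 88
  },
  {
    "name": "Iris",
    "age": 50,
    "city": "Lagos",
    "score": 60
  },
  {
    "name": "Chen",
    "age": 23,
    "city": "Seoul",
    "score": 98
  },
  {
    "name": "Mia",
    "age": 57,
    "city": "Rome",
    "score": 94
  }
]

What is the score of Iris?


Looking up record where name = Iris
Record index: 3
Field 'score' = 60

ANSWER: 60


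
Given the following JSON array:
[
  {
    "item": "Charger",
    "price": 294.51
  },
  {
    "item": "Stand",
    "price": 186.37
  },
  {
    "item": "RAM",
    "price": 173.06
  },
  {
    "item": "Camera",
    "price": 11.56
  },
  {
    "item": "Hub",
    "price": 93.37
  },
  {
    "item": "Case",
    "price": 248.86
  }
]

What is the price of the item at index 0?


Array index 0 -> Charger
price = 294.51

ANSWER: 294.51


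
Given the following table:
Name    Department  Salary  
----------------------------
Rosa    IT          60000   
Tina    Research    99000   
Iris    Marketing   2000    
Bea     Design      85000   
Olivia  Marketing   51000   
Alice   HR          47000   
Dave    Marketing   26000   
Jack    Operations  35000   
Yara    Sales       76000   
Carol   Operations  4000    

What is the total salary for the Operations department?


Operations department members:
  Jack: 35000
  Carol: 4000
Total = 35000 + 4000 = 39000

ANSWER: 39000


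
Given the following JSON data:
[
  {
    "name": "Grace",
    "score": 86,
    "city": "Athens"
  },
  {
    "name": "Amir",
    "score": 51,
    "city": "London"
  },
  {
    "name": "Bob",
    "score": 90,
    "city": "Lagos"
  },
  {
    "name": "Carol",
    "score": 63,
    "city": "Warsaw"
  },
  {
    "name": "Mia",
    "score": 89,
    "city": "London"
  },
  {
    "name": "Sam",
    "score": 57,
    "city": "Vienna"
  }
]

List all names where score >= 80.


Filtering records where score >= 80:
  Grace (score=86) -> YES
  Amir (score=51) -> no
  Bob (score=90) -> YES
  Carol (score=63) -> no
  Mia (score=89) -> YES
  Sam (score=57) -> no


ANSWER: Grace, Bob, Mia


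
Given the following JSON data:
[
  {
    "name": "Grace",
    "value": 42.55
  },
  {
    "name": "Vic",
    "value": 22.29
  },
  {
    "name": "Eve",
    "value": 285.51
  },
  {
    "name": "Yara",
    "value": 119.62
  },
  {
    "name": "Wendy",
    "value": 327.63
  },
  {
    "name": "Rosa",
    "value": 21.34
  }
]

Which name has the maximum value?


Comparing values:
  Grace: 42.55
  Vic: 22.29
  Eve: 285.51
  Yara: 119.62
  Wendy: 327.63
  Rosa: 21.34
Maximum: Wendy (327.63)

ANSWER: Wendy


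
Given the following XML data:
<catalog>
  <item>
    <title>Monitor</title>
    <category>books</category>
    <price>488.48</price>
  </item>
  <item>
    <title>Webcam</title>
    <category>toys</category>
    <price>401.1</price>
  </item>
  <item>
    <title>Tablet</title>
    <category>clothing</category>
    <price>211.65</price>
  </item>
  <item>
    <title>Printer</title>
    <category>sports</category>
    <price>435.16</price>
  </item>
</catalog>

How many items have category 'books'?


Scanning <item> elements for <category>books</category>:
  Item 1: Monitor -> MATCH
Count: 1

ANSWER: 1


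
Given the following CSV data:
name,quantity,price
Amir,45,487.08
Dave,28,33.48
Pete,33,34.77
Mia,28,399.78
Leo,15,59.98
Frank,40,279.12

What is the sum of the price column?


Values in 'price' column:
  Row 1: 487.08
  Row 2: 33.48
  Row 3: 34.77
  Row 4: 399.78
  Row 5: 59.98
  Row 6: 279.12
Sum = 487.08 + 33.48 + 34.77 + 399.78 + 59.98 + 279.12 = 1294.21

ANSWER: 1294.21


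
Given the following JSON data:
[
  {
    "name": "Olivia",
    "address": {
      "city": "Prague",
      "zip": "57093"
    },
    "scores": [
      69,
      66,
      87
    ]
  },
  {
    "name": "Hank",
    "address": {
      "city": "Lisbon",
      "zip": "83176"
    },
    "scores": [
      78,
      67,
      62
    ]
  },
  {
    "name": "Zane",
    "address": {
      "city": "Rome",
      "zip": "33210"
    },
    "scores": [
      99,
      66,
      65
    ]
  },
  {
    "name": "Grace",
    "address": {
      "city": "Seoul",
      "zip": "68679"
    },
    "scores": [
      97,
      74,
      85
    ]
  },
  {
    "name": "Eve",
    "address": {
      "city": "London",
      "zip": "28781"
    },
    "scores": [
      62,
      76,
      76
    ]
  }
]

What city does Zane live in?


Path: records[2].address.city
Value: Rome

ANSWER: Rome


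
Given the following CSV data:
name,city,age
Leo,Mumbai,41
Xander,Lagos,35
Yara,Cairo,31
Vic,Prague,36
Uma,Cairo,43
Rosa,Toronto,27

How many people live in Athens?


Scanning city column for 'Athens':
Total matches: 0

ANSWER: 0


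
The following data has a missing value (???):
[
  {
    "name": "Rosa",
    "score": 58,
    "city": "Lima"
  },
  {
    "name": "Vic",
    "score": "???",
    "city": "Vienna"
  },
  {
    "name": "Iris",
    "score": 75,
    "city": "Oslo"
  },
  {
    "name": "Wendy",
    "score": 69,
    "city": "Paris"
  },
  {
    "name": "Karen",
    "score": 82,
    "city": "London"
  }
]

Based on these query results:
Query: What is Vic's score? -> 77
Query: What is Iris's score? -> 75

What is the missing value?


The missing value is Vic's score
From query: Vic's score = 77

ANSWER: 77


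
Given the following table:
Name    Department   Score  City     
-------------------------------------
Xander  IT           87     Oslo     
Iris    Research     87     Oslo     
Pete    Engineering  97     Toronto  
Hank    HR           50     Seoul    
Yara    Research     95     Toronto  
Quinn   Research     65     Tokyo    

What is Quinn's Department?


Row 6: Quinn
Department = Research

ANSWER: Research


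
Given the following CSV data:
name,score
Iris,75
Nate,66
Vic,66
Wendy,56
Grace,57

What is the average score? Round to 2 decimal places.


Scores: 75, 66, 66, 56, 57
Sum = 320
Count = 5
Average = 320 / 5 = 64.00

ANSWER: 64.00


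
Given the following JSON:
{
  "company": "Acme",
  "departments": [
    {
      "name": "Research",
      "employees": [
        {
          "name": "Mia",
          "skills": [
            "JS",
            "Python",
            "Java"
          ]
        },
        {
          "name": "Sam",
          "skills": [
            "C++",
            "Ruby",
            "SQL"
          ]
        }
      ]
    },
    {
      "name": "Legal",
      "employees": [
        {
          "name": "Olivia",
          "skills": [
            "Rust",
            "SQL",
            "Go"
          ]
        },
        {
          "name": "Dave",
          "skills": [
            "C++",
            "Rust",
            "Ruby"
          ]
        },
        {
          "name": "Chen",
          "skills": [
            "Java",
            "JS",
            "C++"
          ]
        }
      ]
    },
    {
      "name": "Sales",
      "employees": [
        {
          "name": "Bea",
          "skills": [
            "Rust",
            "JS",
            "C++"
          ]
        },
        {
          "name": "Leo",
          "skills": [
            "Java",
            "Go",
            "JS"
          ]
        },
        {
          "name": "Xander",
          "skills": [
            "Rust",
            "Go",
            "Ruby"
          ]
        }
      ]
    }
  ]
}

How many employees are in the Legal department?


Path: departments[1].employees
Count: 3

ANSWER: 3


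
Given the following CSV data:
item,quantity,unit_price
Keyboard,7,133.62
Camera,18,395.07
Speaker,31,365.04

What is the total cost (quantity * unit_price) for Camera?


Row: Camera
quantity = 18
unit_price = 395.07
total = 18 * 395.07 = 7111.26

ANSWER: 7111.26


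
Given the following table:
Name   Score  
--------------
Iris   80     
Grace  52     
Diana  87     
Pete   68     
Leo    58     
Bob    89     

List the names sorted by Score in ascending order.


Sorting by Score (ascending):
  Grace: 52
  Leo: 58
  Pete: 68
  Iris: 80
  Diana: 87
  Bob: 89


ANSWER: Grace, Leo, Pete, Iris, Diana, Bob


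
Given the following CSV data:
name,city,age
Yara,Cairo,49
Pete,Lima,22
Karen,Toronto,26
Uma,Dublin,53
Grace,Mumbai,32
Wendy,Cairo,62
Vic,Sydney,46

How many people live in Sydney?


Scanning city column for 'Sydney':
  Row 7: Vic -> MATCH
Total matches: 1

ANSWER: 1


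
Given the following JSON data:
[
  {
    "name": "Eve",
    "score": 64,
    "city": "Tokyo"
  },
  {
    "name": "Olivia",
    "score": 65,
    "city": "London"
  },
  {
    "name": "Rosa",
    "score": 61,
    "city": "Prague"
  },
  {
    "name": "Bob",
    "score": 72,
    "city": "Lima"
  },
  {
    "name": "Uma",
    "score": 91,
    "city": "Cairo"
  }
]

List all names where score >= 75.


Filtering records where score >= 75:
  Eve (score=64) -> no
  Olivia (score=65) -> no
  Rosa (score=61) -> no
  Bob (score=72) -> no
  Uma (score=91) -> YES


ANSWER: Uma


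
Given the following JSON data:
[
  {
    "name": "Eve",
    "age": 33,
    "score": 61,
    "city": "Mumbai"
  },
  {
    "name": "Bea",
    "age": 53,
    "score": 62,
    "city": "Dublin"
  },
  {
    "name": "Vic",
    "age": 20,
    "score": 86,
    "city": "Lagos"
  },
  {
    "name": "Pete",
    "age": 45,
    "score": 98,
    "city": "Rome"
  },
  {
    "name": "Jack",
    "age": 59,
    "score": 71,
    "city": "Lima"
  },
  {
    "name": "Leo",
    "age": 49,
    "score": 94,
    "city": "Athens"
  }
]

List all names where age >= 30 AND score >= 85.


Checking both conditions:
  Eve (age=33, score=61) -> no
  Bea (age=53, score=62) -> no
  Vic (age=20, score=86) -> no
  Pete (age=45, score=98) -> YES
  Jack (age=59, score=71) -> no
  Leo (age=49, score=94) -> YES


ANSWER: Pete, Leo


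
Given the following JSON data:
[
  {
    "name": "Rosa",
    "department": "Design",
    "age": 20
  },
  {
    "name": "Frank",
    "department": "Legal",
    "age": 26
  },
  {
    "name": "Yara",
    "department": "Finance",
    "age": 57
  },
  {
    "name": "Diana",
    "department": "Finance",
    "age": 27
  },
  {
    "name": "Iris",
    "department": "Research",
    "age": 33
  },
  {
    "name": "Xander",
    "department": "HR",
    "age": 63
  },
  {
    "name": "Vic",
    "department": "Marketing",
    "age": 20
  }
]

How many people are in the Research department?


Scanning records for department = Research
  Record 4: Iris
Count: 1

ANSWER: 1


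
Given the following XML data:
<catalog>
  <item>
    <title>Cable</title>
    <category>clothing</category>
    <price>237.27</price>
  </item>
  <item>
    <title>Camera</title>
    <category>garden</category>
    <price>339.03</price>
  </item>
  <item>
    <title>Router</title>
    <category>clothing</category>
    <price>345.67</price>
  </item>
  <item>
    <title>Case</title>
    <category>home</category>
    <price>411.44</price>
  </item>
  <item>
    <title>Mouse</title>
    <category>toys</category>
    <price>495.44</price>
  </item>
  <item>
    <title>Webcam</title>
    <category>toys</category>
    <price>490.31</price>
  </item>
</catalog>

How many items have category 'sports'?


Scanning <item> elements for <category>sports</category>:
Count: 0

ANSWER: 0


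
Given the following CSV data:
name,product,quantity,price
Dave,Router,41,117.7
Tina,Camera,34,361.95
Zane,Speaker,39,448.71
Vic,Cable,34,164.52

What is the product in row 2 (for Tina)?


Row 2: Tina
Column 'product' = Camera

ANSWER: Camera


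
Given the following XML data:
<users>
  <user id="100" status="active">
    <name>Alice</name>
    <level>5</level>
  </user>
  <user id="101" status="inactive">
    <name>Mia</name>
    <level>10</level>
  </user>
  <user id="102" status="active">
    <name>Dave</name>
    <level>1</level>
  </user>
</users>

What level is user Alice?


Finding user: Alice
<level>5</level>

ANSWER: 5


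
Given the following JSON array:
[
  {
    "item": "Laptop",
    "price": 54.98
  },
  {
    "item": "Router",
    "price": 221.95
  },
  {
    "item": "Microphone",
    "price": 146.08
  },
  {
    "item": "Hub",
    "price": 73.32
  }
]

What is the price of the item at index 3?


Array index 3 -> Hub
price = 73.32

ANSWER: 73.32


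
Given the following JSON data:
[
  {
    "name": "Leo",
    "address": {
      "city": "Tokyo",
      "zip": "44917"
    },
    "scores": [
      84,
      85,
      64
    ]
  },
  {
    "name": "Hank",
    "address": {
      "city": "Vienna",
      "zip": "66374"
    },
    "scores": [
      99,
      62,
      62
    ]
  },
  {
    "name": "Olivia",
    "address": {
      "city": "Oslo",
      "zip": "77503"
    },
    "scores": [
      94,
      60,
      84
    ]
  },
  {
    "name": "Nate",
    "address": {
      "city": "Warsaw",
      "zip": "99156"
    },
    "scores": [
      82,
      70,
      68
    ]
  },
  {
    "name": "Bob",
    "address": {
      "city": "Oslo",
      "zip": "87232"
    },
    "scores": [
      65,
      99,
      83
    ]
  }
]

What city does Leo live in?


Path: records[0].address.city
Value: Tokyo

ANSWER: Tokyo


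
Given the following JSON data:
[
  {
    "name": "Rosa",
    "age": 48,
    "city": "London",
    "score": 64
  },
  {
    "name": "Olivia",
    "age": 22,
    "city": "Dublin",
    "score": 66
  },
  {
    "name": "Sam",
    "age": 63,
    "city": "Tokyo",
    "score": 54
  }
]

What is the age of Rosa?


Looking up record where name = Rosa
Record index: 0
Field 'age' = 48

ANSWER: 48


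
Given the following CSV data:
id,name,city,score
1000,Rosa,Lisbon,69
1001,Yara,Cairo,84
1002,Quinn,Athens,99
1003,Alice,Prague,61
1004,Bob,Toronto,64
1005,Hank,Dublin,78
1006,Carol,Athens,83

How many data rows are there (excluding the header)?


Counting rows (excluding header):
Header: id,name,city,score
Data rows: 7

ANSWER: 7


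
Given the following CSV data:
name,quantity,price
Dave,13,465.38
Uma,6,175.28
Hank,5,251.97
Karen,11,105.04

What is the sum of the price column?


Values in 'price' column:
  Row 1: 465.38
  Row 2: 175.28
  Row 3: 251.97
  Row 4: 105.04
Sum = 465.38 + 175.28 + 251.97 + 105.04 = 997.67

ANSWER: 997.67


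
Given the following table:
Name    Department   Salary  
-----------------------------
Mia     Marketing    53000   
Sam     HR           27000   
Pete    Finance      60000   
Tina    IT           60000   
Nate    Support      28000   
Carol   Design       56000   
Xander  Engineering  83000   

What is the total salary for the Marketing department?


Marketing department members:
  Mia: 53000
Total = 53000 = 53000

ANSWER: 53000


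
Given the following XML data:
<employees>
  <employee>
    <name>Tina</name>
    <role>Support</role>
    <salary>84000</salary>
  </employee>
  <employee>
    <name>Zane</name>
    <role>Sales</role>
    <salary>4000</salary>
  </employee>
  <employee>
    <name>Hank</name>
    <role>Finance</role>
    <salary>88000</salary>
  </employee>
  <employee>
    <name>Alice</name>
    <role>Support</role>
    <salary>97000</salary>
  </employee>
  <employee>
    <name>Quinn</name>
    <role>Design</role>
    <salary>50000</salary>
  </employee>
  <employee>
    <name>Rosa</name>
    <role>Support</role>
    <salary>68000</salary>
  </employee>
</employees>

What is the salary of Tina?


Searching for <employee> with <name>Tina</name>
Found at position 1
<salary>84000</salary>

ANSWER: 84000


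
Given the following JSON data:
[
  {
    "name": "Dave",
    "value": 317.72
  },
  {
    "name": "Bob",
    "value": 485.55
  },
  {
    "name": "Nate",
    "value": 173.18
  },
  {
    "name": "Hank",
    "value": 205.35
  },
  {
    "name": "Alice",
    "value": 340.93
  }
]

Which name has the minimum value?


Comparing values:
  Dave: 317.72
  Bob: 485.55
  Nate: 173.18
  Hank: 205.35
  Alice: 340.93
Minimum: Nate (173.18)

ANSWER: Nate


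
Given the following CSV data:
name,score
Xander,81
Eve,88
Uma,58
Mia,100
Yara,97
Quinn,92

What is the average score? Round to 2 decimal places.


Scores: 81, 88, 58, 100, 97, 92
Sum = 516
Count = 6
Average = 516 / 6 = 86.00

ANSWER: 86.00


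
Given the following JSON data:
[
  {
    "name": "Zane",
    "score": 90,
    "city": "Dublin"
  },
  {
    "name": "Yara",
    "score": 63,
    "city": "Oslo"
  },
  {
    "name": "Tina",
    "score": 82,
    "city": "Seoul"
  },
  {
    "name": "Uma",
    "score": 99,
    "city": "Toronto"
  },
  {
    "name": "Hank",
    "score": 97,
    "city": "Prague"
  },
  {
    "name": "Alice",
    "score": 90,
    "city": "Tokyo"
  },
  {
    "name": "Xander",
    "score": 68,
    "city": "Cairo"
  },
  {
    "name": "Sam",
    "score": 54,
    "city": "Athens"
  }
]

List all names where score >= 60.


Filtering records where score >= 60:
  Zane (score=90) -> YES
  Yara (score=63) -> YES
  Tina (score=82) -> YES
  Uma (score=99) -> YES
  Hank (score=97) -> YES
  Alice (score=90) -> YES
  Xander (score=68) -> YES
  Sam (score=54) -> no


ANSWER: Zane, Yara, Tina, Uma, Hank, Alice, Xander


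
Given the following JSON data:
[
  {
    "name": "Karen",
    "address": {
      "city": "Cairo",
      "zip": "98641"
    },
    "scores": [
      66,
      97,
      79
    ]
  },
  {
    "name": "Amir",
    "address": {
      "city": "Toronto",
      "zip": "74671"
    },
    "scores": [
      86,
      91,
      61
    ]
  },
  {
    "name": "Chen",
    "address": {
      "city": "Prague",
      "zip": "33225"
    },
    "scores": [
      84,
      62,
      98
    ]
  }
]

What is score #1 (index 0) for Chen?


Path: records[2].scores[0]
Value: 84

ANSWER: 84


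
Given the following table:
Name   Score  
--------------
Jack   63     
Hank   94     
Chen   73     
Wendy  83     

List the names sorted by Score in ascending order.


Sorting by Score (ascending):
  Jack: 63
  Chen: 73
  Wendy: 83
  Hank: 94


ANSWER: Jack, Chen, Wendy, Hank


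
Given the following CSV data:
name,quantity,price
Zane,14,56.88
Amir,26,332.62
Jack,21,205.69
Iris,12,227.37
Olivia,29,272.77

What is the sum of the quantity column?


Values in 'quantity' column:
  Row 1: 14
  Row 2: 26
  Row 3: 21
  Row 4: 12
  Row 5: 29
Sum = 14 + 26 + 21 + 12 + 29 = 102

ANSWER: 102


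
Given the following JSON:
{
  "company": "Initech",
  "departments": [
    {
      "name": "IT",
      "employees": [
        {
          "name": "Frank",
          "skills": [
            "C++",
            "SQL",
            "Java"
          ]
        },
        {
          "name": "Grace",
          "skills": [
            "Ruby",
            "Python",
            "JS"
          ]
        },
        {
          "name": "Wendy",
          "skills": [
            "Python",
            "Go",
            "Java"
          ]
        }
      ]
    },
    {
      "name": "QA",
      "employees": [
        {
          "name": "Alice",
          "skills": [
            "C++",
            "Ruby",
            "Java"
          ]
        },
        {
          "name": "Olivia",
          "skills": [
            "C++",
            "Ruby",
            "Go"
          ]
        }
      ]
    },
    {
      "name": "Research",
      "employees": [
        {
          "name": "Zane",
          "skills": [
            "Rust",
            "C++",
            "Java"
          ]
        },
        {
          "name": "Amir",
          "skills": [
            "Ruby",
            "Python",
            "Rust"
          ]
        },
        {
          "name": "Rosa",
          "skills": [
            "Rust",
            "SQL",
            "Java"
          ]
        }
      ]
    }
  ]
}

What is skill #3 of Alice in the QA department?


Path: departments[1].employees[0].skills[2]
Value: Java

ANSWER: Java


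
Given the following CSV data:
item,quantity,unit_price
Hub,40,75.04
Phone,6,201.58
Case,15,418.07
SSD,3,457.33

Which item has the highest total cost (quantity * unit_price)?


Computing row totals:
  Hub: 3001.6
  Phone: 1209.48
  Case: 6271.05
  SSD: 1371.99
Maximum: Case (6271.05)

ANSWER: Case


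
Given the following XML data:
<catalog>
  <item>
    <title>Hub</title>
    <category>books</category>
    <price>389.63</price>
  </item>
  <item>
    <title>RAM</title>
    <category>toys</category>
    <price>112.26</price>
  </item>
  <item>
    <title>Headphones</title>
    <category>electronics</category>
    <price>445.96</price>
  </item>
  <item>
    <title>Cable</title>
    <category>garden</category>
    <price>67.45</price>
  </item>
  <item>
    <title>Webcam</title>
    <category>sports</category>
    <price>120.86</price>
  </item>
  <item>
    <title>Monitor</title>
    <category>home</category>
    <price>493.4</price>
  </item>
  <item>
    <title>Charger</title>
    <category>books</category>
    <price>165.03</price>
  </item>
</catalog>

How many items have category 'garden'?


Scanning <item> elements for <category>garden</category>:
  Item 4: Cable -> MATCH
Count: 1

ANSWER: 1


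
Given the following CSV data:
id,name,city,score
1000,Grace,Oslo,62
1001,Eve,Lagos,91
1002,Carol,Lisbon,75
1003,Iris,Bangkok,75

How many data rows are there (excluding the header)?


Counting rows (excluding header):
Header: id,name,city,score
Data rows: 4

ANSWER: 4


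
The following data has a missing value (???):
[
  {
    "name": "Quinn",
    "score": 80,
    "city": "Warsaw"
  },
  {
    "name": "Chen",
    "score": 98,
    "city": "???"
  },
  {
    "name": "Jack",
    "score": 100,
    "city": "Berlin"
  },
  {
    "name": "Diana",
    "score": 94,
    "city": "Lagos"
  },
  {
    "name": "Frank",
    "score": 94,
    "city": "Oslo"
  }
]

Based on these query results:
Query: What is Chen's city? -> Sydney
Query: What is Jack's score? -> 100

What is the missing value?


The missing value is Chen's city
From query: Chen's city = Sydney

ANSWER: Sydney


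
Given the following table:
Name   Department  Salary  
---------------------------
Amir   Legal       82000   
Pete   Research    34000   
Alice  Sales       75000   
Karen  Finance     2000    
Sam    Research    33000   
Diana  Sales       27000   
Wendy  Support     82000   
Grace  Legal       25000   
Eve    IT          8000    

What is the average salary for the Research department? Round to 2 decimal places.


Research department members:
  Pete: 34000
  Sam: 33000
Sum = 67000
Count = 2
Average = 67000 / 2 = 33500.00

ANSWER: 33500.00


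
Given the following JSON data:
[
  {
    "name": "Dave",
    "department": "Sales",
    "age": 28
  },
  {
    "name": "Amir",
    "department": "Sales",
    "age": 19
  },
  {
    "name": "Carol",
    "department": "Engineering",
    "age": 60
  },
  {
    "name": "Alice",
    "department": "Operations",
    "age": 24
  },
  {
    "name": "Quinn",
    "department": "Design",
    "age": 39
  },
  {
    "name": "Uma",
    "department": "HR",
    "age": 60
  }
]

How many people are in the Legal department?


Scanning records for department = Legal
  No matches found
Count: 0

ANSWER: 0


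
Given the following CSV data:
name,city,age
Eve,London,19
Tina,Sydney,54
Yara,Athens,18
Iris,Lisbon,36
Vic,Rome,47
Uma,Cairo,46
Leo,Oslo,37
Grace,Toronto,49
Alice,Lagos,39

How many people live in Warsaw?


Scanning city column for 'Warsaw':
Total matches: 0

ANSWER: 0


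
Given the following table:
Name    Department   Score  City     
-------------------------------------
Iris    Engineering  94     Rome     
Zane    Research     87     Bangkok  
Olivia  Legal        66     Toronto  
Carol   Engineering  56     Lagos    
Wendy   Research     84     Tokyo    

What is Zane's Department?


Row 2: Zane
Department = Research

ANSWER: Research


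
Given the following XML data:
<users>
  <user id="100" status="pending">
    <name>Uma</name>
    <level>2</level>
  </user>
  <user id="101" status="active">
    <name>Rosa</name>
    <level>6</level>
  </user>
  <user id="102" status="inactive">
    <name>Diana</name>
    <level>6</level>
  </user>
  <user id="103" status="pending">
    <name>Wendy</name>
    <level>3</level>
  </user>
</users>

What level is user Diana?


Finding user: Diana
<level>6</level>

ANSWER: 6


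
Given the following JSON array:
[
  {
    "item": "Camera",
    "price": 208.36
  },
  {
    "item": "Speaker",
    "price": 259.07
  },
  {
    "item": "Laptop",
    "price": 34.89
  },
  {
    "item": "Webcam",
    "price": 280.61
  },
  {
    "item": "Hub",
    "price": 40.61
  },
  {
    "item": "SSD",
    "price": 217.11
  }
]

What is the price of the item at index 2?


Array index 2 -> Laptop
price = 34.89

ANSWER: 34.89


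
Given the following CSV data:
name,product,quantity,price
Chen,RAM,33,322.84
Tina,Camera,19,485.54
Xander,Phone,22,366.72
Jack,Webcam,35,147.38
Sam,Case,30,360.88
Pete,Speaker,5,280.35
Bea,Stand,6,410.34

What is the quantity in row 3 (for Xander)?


Row 3: Xander
Column 'quantity' = 22

ANSWER: 22


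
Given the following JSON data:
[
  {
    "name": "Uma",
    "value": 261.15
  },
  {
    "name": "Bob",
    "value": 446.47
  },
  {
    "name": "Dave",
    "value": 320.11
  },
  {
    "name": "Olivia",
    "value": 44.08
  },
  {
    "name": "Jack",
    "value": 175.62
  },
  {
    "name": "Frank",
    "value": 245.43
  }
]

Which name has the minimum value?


Comparing values:
  Uma: 261.15
  Bob: 446.47
  Dave: 320.11
  Olivia: 44.08
  Jack: 175.62
  Frank: 245.43
Minimum: Olivia (44.08)

ANSWER: Olivia


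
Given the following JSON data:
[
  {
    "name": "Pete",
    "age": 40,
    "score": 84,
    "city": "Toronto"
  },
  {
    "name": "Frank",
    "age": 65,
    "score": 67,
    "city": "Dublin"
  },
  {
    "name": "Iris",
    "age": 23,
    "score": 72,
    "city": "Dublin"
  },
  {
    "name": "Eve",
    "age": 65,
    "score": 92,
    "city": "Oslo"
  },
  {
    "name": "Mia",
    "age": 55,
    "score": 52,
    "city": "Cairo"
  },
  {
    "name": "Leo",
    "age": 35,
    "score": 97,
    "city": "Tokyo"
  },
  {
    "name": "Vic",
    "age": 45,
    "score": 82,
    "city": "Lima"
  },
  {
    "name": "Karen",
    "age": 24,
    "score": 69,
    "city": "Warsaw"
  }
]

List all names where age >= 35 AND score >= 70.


Checking both conditions:
  Pete (age=40, score=84) -> YES
  Frank (age=65, score=67) -> no
  Iris (age=23, score=72) -> no
  Eve (age=65, score=92) -> YES
  Mia (age=55, score=52) -> no
  Leo (age=35, score=97) -> YES
  Vic (age=45, score=82) -> YES
  Karen (age=24, score=69) -> no


ANSWER: Pete, Eve, Leo, Vic


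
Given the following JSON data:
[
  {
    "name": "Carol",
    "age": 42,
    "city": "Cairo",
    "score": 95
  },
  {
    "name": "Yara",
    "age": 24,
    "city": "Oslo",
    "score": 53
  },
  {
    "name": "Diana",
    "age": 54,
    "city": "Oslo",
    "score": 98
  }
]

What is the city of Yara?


Looking up record where name = Yara
Record index: 1
Field 'city' = Oslo

ANSWER: Oslo


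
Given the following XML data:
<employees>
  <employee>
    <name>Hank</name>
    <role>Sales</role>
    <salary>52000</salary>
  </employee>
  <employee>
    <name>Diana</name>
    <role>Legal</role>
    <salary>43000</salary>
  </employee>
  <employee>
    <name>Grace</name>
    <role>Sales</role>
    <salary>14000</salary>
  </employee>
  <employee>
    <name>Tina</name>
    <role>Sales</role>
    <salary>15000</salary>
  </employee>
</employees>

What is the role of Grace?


Searching for <employee> with <name>Grace</name>
Found at position 3
<role>Sales</role>

ANSWER: Sales


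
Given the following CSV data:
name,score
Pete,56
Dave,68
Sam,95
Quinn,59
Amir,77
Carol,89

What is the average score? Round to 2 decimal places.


Scores: 56, 68, 95, 59, 77, 89
Sum = 444
Count = 6
Average = 444 / 6 = 74.00

ANSWER: 74.00


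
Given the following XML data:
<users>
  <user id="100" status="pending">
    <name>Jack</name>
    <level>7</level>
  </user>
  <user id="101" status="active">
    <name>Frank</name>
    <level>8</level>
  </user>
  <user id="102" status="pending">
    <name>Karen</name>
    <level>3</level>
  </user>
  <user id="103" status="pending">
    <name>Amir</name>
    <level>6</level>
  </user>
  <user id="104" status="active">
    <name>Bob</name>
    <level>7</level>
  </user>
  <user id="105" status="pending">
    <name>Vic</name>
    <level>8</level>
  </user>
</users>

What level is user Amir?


Finding user: Amir
<level>6</level>

ANSWER: 6


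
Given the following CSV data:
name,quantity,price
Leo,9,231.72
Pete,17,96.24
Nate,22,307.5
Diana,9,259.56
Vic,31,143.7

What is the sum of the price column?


Values in 'price' column:
  Row 1: 231.72
  Row 2: 96.24
  Row 3: 307.5
  Row 4: 259.56
  Row 5: 143.7
Sum = 231.72 + 96.24 + 307.5 + 259.56 + 143.7 = 1038.72

ANSWER: 1038.72


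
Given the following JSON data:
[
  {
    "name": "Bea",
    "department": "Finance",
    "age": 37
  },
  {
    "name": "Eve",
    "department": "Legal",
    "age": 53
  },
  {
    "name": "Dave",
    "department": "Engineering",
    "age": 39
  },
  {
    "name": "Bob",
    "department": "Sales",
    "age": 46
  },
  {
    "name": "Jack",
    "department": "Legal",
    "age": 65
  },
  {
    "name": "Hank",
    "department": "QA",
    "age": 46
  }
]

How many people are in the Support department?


Scanning records for department = Support
  No matches found
Count: 0

ANSWER: 0


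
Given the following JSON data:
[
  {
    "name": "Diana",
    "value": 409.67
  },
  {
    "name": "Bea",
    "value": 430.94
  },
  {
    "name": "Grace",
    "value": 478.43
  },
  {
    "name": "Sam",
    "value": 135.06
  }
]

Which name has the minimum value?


Comparing values:
  Diana: 409.67
  Bea: 430.94
  Grace: 478.43
  Sam: 135.06
Minimum: Sam (135.06)

ANSWER: Sam


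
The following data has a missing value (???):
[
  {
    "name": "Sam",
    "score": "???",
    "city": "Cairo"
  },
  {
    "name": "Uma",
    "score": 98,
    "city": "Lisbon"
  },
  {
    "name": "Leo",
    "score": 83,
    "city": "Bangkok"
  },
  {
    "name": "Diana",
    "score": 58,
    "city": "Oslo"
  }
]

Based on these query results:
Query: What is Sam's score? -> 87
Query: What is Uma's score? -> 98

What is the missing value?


The missing value is Sam's score
From query: Sam's score = 87

ANSWER: 87


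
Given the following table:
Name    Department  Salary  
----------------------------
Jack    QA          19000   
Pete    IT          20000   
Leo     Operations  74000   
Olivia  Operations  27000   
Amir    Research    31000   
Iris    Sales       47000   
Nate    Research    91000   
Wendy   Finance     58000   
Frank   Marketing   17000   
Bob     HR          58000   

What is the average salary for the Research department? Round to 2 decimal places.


Research department members:
  Amir: 31000
  Nate: 91000
Sum = 122000
Count = 2
Average = 122000 / 2 = 61000.00

ANSWER: 61000.00


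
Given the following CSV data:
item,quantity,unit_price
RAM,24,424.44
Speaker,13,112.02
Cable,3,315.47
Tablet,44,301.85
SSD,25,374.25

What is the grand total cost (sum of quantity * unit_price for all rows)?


Computing row totals:
  RAM: 24 * 424.44 = 10186.56
  Speaker: 13 * 112.02 = 1456.26
  Cable: 3 * 315.47 = 946.41
  Tablet: 44 * 301.85 = 13281.4
  SSD: 25 * 374.25 = 9356.25
Grand total = 10186.56 + 1456.26 + 946.41 + 13281.4 + 9356.25 = 35226.88

ANSWER: 35226.88


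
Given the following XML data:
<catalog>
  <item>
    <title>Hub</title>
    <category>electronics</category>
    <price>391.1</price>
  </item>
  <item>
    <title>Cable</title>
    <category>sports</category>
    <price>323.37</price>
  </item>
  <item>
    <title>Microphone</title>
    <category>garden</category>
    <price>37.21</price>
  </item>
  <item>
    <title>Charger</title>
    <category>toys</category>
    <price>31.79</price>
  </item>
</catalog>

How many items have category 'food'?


Scanning <item> elements for <category>food</category>:
Count: 0

ANSWER: 0
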